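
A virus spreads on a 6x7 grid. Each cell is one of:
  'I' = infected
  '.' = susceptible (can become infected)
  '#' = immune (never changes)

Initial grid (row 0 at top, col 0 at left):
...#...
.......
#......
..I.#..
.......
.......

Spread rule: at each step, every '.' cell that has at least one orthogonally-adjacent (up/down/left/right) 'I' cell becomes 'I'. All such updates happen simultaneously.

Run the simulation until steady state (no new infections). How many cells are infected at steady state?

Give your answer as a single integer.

Answer: 39

Derivation:
Step 0 (initial): 1 infected
Step 1: +4 new -> 5 infected
Step 2: +7 new -> 12 infected
Step 3: +8 new -> 20 infected
Step 4: +7 new -> 27 infected
Step 5: +7 new -> 34 infected
Step 6: +4 new -> 38 infected
Step 7: +1 new -> 39 infected
Step 8: +0 new -> 39 infected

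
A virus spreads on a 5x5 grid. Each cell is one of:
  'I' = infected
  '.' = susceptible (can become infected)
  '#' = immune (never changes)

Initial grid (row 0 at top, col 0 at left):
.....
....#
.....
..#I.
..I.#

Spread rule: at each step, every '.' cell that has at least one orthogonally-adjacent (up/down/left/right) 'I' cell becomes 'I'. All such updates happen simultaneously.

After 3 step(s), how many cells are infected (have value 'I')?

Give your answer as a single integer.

Answer: 15

Derivation:
Step 0 (initial): 2 infected
Step 1: +4 new -> 6 infected
Step 2: +5 new -> 11 infected
Step 3: +4 new -> 15 infected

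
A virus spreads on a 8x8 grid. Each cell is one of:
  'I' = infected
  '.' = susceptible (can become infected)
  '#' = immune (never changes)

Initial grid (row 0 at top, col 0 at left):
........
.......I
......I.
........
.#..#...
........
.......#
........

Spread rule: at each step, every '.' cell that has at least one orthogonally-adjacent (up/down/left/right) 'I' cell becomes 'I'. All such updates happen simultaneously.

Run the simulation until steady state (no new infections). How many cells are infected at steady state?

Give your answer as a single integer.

Answer: 61

Derivation:
Step 0 (initial): 2 infected
Step 1: +5 new -> 7 infected
Step 2: +6 new -> 13 infected
Step 3: +7 new -> 20 infected
Step 4: +7 new -> 27 infected
Step 5: +8 new -> 35 infected
Step 6: +9 new -> 44 infected
Step 7: +6 new -> 50 infected
Step 8: +5 new -> 55 infected
Step 9: +3 new -> 58 infected
Step 10: +2 new -> 60 infected
Step 11: +1 new -> 61 infected
Step 12: +0 new -> 61 infected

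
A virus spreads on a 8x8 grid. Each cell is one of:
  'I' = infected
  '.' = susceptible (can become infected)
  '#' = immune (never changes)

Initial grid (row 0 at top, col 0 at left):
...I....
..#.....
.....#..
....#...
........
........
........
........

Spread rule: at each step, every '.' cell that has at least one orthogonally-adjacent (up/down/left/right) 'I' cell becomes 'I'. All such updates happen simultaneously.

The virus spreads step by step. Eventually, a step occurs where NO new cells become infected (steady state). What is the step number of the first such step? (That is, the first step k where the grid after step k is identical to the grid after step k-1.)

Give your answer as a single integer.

Answer: 12

Derivation:
Step 0 (initial): 1 infected
Step 1: +3 new -> 4 infected
Step 2: +4 new -> 8 infected
Step 3: +7 new -> 15 infected
Step 4: +6 new -> 21 infected
Step 5: +7 new -> 28 infected
Step 6: +8 new -> 36 infected
Step 7: +9 new -> 45 infected
Step 8: +7 new -> 52 infected
Step 9: +5 new -> 57 infected
Step 10: +3 new -> 60 infected
Step 11: +1 new -> 61 infected
Step 12: +0 new -> 61 infected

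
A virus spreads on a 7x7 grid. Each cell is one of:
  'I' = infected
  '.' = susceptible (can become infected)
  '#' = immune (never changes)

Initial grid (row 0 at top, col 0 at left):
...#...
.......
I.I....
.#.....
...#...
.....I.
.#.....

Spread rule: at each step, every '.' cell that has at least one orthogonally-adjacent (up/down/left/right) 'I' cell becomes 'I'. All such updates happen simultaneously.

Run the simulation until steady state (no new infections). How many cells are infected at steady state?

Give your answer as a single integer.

Answer: 45

Derivation:
Step 0 (initial): 3 infected
Step 1: +10 new -> 13 infected
Step 2: +14 new -> 27 infected
Step 3: +9 new -> 36 infected
Step 4: +6 new -> 42 infected
Step 5: +2 new -> 44 infected
Step 6: +1 new -> 45 infected
Step 7: +0 new -> 45 infected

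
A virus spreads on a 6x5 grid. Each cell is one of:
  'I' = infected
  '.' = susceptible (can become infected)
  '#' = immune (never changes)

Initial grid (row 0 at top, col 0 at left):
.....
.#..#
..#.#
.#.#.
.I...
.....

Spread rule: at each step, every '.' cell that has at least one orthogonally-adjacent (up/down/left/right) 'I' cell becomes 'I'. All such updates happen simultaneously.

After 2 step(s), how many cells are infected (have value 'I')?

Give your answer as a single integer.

Step 0 (initial): 1 infected
Step 1: +3 new -> 4 infected
Step 2: +5 new -> 9 infected

Answer: 9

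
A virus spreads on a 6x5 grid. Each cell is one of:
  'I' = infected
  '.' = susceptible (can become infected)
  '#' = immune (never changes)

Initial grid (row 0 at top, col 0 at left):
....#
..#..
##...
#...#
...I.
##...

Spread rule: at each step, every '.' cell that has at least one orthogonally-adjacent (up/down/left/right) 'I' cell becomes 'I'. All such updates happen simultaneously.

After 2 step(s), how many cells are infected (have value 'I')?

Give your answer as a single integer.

Step 0 (initial): 1 infected
Step 1: +4 new -> 5 infected
Step 2: +5 new -> 10 infected

Answer: 10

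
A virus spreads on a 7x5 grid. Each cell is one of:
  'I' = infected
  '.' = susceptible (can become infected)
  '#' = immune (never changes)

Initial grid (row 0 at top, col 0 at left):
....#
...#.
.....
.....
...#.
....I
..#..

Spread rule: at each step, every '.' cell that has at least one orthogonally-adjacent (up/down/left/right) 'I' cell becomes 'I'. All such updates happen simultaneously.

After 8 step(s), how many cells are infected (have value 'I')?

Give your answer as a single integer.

Step 0 (initial): 1 infected
Step 1: +3 new -> 4 infected
Step 2: +3 new -> 7 infected
Step 3: +4 new -> 11 infected
Step 4: +6 new -> 17 infected
Step 5: +4 new -> 21 infected
Step 6: +3 new -> 24 infected
Step 7: +3 new -> 27 infected
Step 8: +3 new -> 30 infected

Answer: 30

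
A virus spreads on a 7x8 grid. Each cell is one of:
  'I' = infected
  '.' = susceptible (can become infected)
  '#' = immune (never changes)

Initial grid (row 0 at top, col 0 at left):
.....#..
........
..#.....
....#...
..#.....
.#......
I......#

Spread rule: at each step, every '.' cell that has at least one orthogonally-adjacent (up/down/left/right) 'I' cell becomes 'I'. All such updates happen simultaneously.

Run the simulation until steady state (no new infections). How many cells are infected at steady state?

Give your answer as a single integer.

Answer: 50

Derivation:
Step 0 (initial): 1 infected
Step 1: +2 new -> 3 infected
Step 2: +2 new -> 5 infected
Step 3: +4 new -> 9 infected
Step 4: +4 new -> 13 infected
Step 5: +6 new -> 19 infected
Step 6: +6 new -> 25 infected
Step 7: +5 new -> 30 infected
Step 8: +6 new -> 36 infected
Step 9: +5 new -> 41 infected
Step 10: +4 new -> 45 infected
Step 11: +2 new -> 47 infected
Step 12: +2 new -> 49 infected
Step 13: +1 new -> 50 infected
Step 14: +0 new -> 50 infected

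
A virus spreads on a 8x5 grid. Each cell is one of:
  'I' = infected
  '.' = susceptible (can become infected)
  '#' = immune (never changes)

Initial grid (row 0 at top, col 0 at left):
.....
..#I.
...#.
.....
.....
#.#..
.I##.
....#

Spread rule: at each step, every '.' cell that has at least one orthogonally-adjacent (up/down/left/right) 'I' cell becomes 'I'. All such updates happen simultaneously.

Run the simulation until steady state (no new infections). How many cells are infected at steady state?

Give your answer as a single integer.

Step 0 (initial): 2 infected
Step 1: +5 new -> 7 infected
Step 2: +6 new -> 13 infected
Step 3: +6 new -> 19 infected
Step 4: +8 new -> 27 infected
Step 5: +5 new -> 32 infected
Step 6: +1 new -> 33 infected
Step 7: +0 new -> 33 infected

Answer: 33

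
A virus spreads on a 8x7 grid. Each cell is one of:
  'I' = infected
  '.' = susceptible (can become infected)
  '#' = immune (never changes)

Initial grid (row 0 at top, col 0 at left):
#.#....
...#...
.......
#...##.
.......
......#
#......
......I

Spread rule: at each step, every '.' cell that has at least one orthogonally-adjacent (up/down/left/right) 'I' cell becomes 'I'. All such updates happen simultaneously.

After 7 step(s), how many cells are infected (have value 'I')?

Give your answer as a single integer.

Step 0 (initial): 1 infected
Step 1: +2 new -> 3 infected
Step 2: +2 new -> 5 infected
Step 3: +3 new -> 8 infected
Step 4: +4 new -> 12 infected
Step 5: +5 new -> 17 infected
Step 6: +5 new -> 22 infected
Step 7: +4 new -> 26 infected

Answer: 26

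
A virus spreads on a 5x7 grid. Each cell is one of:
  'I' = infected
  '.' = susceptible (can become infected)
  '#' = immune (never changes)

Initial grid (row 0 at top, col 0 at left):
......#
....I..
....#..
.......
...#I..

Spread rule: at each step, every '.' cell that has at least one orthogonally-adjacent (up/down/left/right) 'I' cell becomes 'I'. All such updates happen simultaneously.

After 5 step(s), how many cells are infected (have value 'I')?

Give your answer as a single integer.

Answer: 31

Derivation:
Step 0 (initial): 2 infected
Step 1: +5 new -> 7 infected
Step 2: +9 new -> 16 infected
Step 3: +6 new -> 22 infected
Step 4: +5 new -> 27 infected
Step 5: +4 new -> 31 infected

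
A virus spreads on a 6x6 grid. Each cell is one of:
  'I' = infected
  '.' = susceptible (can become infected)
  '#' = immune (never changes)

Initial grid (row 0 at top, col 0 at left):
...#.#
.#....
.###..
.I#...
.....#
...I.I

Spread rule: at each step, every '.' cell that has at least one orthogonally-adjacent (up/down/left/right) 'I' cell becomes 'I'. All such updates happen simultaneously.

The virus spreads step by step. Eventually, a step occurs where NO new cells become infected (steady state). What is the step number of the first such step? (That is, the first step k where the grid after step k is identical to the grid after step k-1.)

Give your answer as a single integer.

Answer: 8

Derivation:
Step 0 (initial): 3 infected
Step 1: +5 new -> 8 infected
Step 2: +6 new -> 14 infected
Step 3: +3 new -> 17 infected
Step 4: +3 new -> 20 infected
Step 5: +3 new -> 23 infected
Step 6: +4 new -> 27 infected
Step 7: +1 new -> 28 infected
Step 8: +0 new -> 28 infected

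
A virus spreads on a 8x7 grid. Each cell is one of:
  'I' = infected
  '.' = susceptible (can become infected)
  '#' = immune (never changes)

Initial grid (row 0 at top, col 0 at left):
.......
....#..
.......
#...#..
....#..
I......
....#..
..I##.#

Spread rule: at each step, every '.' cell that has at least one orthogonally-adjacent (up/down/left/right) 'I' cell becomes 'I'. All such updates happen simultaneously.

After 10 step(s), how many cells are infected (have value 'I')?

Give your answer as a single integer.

Step 0 (initial): 2 infected
Step 1: +5 new -> 7 infected
Step 2: +5 new -> 12 infected
Step 3: +3 new -> 15 infected
Step 4: +4 new -> 19 infected
Step 5: +5 new -> 24 infected
Step 6: +7 new -> 31 infected
Step 7: +8 new -> 39 infected
Step 8: +3 new -> 42 infected
Step 9: +3 new -> 45 infected
Step 10: +2 new -> 47 infected

Answer: 47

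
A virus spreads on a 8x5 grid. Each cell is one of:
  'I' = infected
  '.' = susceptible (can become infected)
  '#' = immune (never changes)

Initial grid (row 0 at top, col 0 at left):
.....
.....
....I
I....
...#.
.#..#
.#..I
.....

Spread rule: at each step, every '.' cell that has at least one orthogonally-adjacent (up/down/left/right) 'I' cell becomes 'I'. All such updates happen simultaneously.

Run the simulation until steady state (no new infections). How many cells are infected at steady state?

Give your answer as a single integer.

Answer: 36

Derivation:
Step 0 (initial): 3 infected
Step 1: +8 new -> 11 infected
Step 2: +13 new -> 24 infected
Step 3: +8 new -> 32 infected
Step 4: +4 new -> 36 infected
Step 5: +0 new -> 36 infected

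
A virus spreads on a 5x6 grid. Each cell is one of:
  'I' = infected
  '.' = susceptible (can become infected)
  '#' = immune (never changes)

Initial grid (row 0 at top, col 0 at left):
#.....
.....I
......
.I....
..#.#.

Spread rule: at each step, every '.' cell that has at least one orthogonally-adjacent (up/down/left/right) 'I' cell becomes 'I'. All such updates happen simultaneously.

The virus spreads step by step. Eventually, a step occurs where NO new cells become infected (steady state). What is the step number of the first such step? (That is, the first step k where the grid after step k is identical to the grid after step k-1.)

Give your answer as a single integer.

Step 0 (initial): 2 infected
Step 1: +7 new -> 9 infected
Step 2: +9 new -> 18 infected
Step 3: +8 new -> 26 infected
Step 4: +1 new -> 27 infected
Step 5: +0 new -> 27 infected

Answer: 5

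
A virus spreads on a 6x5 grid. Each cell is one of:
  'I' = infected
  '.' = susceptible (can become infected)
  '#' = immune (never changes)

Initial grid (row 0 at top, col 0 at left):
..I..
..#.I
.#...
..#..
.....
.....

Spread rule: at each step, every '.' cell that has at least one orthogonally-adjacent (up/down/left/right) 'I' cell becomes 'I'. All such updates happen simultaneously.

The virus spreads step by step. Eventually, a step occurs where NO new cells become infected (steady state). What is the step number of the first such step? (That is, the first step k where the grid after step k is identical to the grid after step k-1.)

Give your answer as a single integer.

Step 0 (initial): 2 infected
Step 1: +5 new -> 7 infected
Step 2: +4 new -> 11 infected
Step 3: +4 new -> 15 infected
Step 4: +3 new -> 18 infected
Step 5: +3 new -> 21 infected
Step 6: +4 new -> 25 infected
Step 7: +2 new -> 27 infected
Step 8: +0 new -> 27 infected

Answer: 8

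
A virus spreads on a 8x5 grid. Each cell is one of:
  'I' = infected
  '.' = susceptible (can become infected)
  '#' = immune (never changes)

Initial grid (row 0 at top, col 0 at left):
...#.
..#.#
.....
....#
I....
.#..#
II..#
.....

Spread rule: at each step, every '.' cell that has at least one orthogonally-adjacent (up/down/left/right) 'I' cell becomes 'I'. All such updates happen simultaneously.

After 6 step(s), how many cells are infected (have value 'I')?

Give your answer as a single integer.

Step 0 (initial): 3 infected
Step 1: +6 new -> 9 infected
Step 2: +6 new -> 15 infected
Step 3: +6 new -> 21 infected
Step 4: +6 new -> 27 infected
Step 5: +2 new -> 29 infected
Step 6: +3 new -> 32 infected

Answer: 32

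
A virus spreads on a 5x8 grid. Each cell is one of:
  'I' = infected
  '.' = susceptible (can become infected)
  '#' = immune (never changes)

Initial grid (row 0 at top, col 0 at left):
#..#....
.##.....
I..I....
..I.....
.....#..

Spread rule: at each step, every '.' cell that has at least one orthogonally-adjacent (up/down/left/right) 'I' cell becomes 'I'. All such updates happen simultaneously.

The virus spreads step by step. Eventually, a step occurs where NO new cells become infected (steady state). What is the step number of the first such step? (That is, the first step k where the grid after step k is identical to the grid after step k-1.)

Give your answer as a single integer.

Step 0 (initial): 3 infected
Step 1: +9 new -> 12 infected
Step 2: +6 new -> 18 infected
Step 3: +5 new -> 23 infected
Step 4: +4 new -> 27 infected
Step 5: +4 new -> 31 infected
Step 6: +2 new -> 33 infected
Step 7: +0 new -> 33 infected

Answer: 7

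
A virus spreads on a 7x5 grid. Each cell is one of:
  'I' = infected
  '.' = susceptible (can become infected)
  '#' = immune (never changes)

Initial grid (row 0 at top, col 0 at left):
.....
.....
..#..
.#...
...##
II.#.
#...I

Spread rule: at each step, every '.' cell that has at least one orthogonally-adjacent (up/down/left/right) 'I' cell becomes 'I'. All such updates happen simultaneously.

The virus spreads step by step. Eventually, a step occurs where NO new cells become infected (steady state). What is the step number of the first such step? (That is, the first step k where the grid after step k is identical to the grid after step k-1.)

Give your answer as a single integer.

Step 0 (initial): 3 infected
Step 1: +6 new -> 9 infected
Step 2: +3 new -> 12 infected
Step 3: +2 new -> 14 infected
Step 4: +3 new -> 17 infected
Step 5: +4 new -> 21 infected
Step 6: +4 new -> 25 infected
Step 7: +3 new -> 28 infected
Step 8: +1 new -> 29 infected
Step 9: +0 new -> 29 infected

Answer: 9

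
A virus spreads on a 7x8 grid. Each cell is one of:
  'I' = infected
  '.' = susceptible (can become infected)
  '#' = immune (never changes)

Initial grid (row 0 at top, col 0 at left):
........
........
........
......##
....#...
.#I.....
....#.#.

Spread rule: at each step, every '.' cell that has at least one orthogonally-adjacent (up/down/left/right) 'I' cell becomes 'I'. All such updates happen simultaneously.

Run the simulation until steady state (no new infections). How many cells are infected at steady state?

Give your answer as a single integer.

Step 0 (initial): 1 infected
Step 1: +3 new -> 4 infected
Step 2: +6 new -> 10 infected
Step 3: +6 new -> 16 infected
Step 4: +9 new -> 25 infected
Step 5: +8 new -> 33 infected
Step 6: +7 new -> 40 infected
Step 7: +4 new -> 44 infected
Step 8: +3 new -> 47 infected
Step 9: +2 new -> 49 infected
Step 10: +1 new -> 50 infected
Step 11: +0 new -> 50 infected

Answer: 50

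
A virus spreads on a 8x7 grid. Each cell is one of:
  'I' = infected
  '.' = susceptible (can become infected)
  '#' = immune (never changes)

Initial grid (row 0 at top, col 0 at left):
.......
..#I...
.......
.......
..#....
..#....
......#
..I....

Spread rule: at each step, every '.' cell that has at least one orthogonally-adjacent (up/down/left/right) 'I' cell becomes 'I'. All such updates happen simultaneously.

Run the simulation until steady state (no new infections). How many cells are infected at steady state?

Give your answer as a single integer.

Step 0 (initial): 2 infected
Step 1: +6 new -> 8 infected
Step 2: +10 new -> 18 infected
Step 3: +13 new -> 31 infected
Step 4: +13 new -> 44 infected
Step 5: +6 new -> 50 infected
Step 6: +2 new -> 52 infected
Step 7: +0 new -> 52 infected

Answer: 52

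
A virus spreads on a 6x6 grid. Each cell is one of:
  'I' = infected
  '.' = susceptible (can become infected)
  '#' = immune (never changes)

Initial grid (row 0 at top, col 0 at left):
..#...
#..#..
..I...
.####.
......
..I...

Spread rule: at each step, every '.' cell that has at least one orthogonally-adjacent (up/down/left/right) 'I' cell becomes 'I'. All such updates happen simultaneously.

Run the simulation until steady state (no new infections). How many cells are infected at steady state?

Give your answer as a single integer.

Step 0 (initial): 2 infected
Step 1: +6 new -> 8 infected
Step 2: +7 new -> 15 infected
Step 3: +7 new -> 22 infected
Step 4: +5 new -> 27 infected
Step 5: +2 new -> 29 infected
Step 6: +0 new -> 29 infected

Answer: 29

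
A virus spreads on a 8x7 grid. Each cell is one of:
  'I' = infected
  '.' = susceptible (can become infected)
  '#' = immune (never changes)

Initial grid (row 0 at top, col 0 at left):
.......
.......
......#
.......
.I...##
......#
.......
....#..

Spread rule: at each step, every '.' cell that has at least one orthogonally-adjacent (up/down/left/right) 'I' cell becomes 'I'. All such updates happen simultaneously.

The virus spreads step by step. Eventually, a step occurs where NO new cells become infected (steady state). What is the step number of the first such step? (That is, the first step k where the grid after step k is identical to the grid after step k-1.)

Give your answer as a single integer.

Answer: 10

Derivation:
Step 0 (initial): 1 infected
Step 1: +4 new -> 5 infected
Step 2: +7 new -> 12 infected
Step 3: +9 new -> 21 infected
Step 4: +9 new -> 30 infected
Step 5: +8 new -> 38 infected
Step 6: +5 new -> 43 infected
Step 7: +4 new -> 47 infected
Step 8: +3 new -> 50 infected
Step 9: +1 new -> 51 infected
Step 10: +0 new -> 51 infected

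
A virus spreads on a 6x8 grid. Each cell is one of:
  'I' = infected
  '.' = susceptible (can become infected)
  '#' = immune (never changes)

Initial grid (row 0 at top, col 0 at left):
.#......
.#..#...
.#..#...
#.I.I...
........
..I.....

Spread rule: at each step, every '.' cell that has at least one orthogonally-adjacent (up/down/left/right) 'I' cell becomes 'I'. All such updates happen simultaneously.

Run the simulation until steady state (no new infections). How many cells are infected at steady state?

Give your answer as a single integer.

Answer: 39

Derivation:
Step 0 (initial): 3 infected
Step 1: +8 new -> 11 infected
Step 2: +9 new -> 20 infected
Step 3: +8 new -> 28 infected
Step 4: +6 new -> 34 infected
Step 5: +4 new -> 38 infected
Step 6: +1 new -> 39 infected
Step 7: +0 new -> 39 infected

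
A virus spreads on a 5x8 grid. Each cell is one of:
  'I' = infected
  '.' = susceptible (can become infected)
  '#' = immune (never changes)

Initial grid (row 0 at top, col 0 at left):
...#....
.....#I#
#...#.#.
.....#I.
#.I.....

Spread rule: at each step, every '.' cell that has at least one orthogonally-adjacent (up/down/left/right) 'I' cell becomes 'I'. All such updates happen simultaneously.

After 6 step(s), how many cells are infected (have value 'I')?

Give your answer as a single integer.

Answer: 31

Derivation:
Step 0 (initial): 3 infected
Step 1: +6 new -> 9 infected
Step 2: +9 new -> 18 infected
Step 3: +6 new -> 24 infected
Step 4: +4 new -> 28 infected
Step 5: +2 new -> 30 infected
Step 6: +1 new -> 31 infected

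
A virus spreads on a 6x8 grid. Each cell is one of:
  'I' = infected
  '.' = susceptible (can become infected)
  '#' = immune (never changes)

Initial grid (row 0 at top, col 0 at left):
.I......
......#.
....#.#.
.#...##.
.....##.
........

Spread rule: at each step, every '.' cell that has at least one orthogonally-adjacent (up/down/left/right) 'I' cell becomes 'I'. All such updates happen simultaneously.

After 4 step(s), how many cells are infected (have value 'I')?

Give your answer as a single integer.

Answer: 17

Derivation:
Step 0 (initial): 1 infected
Step 1: +3 new -> 4 infected
Step 2: +4 new -> 8 infected
Step 3: +4 new -> 12 infected
Step 4: +5 new -> 17 infected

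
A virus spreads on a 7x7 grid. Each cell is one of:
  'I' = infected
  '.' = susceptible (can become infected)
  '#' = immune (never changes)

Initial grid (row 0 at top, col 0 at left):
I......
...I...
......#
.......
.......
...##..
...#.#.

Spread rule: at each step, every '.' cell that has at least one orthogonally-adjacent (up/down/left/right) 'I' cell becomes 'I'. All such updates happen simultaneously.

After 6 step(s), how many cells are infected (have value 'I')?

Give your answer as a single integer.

Answer: 40

Derivation:
Step 0 (initial): 2 infected
Step 1: +6 new -> 8 infected
Step 2: +8 new -> 16 infected
Step 3: +8 new -> 24 infected
Step 4: +6 new -> 30 infected
Step 5: +5 new -> 35 infected
Step 6: +5 new -> 40 infected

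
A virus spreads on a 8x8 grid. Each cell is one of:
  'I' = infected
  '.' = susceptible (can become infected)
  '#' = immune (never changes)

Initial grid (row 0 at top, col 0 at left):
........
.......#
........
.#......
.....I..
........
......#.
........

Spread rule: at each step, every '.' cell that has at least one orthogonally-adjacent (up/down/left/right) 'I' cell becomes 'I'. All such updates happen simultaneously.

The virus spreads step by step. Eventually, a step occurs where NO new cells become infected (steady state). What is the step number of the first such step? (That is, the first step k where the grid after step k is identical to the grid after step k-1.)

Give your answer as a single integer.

Answer: 10

Derivation:
Step 0 (initial): 1 infected
Step 1: +4 new -> 5 infected
Step 2: +8 new -> 13 infected
Step 3: +10 new -> 23 infected
Step 4: +12 new -> 35 infected
Step 5: +9 new -> 44 infected
Step 6: +8 new -> 52 infected
Step 7: +5 new -> 57 infected
Step 8: +3 new -> 60 infected
Step 9: +1 new -> 61 infected
Step 10: +0 new -> 61 infected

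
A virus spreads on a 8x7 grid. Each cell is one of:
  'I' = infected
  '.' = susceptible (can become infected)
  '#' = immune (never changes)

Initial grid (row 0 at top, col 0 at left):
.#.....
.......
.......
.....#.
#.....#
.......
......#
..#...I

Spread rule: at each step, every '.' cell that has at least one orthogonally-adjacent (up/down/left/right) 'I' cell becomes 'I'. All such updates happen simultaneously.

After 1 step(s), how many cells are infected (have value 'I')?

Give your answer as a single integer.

Answer: 2

Derivation:
Step 0 (initial): 1 infected
Step 1: +1 new -> 2 infected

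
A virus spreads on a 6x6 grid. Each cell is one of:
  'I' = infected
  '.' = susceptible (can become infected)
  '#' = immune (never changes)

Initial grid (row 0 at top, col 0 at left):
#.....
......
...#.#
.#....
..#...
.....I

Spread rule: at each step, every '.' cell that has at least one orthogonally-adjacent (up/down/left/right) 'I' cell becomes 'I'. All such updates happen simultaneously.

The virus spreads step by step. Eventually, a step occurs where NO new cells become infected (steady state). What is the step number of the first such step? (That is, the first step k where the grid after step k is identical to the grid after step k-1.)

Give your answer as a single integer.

Answer: 10

Derivation:
Step 0 (initial): 1 infected
Step 1: +2 new -> 3 infected
Step 2: +3 new -> 6 infected
Step 3: +3 new -> 9 infected
Step 4: +3 new -> 12 infected
Step 5: +4 new -> 16 infected
Step 6: +5 new -> 21 infected
Step 7: +5 new -> 26 infected
Step 8: +3 new -> 29 infected
Step 9: +2 new -> 31 infected
Step 10: +0 new -> 31 infected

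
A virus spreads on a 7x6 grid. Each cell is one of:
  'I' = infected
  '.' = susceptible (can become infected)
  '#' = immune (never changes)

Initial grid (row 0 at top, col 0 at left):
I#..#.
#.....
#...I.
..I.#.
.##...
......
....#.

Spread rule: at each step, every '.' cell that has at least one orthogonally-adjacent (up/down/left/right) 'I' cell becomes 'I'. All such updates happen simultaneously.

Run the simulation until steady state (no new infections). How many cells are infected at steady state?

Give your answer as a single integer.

Step 0 (initial): 3 infected
Step 1: +6 new -> 9 infected
Step 2: +7 new -> 16 infected
Step 3: +8 new -> 24 infected
Step 4: +5 new -> 29 infected
Step 5: +4 new -> 33 infected
Step 6: +1 new -> 34 infected
Step 7: +0 new -> 34 infected

Answer: 34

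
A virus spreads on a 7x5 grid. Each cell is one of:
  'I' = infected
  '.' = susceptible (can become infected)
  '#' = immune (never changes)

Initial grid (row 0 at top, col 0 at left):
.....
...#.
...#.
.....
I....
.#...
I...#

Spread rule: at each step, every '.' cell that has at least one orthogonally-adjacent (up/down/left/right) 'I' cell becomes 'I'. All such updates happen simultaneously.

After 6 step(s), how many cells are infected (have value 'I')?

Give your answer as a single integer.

Step 0 (initial): 2 infected
Step 1: +4 new -> 6 infected
Step 2: +4 new -> 10 infected
Step 3: +6 new -> 16 infected
Step 4: +6 new -> 22 infected
Step 5: +4 new -> 26 infected
Step 6: +2 new -> 28 infected

Answer: 28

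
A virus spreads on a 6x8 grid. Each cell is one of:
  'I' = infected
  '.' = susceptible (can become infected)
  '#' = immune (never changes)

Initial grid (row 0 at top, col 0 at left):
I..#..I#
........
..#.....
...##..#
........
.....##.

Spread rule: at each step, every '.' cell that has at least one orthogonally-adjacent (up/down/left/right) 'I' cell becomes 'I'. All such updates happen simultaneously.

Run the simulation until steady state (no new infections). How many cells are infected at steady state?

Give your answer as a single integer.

Step 0 (initial): 2 infected
Step 1: +4 new -> 6 infected
Step 2: +7 new -> 13 infected
Step 3: +7 new -> 20 infected
Step 4: +6 new -> 26 infected
Step 5: +6 new -> 32 infected
Step 6: +4 new -> 36 infected
Step 7: +3 new -> 39 infected
Step 8: +1 new -> 40 infected
Step 9: +0 new -> 40 infected

Answer: 40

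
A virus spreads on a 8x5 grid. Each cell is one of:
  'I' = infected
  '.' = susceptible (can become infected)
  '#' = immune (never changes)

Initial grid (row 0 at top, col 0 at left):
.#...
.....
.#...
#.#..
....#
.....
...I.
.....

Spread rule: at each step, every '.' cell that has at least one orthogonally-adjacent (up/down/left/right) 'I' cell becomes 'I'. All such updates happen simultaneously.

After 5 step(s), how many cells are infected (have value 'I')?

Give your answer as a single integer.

Answer: 26

Derivation:
Step 0 (initial): 1 infected
Step 1: +4 new -> 5 infected
Step 2: +6 new -> 11 infected
Step 3: +5 new -> 16 infected
Step 4: +5 new -> 21 infected
Step 5: +5 new -> 26 infected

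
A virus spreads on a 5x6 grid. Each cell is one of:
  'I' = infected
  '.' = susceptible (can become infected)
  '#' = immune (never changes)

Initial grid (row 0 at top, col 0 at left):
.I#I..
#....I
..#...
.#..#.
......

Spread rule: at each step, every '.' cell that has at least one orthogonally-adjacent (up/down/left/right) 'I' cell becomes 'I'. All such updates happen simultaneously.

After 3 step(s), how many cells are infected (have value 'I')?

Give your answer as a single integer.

Step 0 (initial): 3 infected
Step 1: +7 new -> 10 infected
Step 2: +5 new -> 15 infected
Step 3: +3 new -> 18 infected

Answer: 18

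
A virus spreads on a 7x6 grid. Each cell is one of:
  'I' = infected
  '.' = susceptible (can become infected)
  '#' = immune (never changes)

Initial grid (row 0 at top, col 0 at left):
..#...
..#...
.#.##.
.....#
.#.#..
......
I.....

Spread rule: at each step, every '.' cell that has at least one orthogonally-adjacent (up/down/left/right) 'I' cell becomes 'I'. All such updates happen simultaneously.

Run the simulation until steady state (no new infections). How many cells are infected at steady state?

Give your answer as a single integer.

Answer: 27

Derivation:
Step 0 (initial): 1 infected
Step 1: +2 new -> 3 infected
Step 2: +3 new -> 6 infected
Step 3: +3 new -> 9 infected
Step 4: +5 new -> 14 infected
Step 5: +4 new -> 18 infected
Step 6: +6 new -> 24 infected
Step 7: +3 new -> 27 infected
Step 8: +0 new -> 27 infected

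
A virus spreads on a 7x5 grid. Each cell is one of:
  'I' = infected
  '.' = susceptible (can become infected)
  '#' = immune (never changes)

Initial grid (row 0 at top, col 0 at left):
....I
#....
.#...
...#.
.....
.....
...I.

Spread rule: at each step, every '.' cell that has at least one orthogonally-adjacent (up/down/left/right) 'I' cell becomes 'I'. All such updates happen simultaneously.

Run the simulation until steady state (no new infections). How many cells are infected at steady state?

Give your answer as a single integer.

Answer: 32

Derivation:
Step 0 (initial): 2 infected
Step 1: +5 new -> 7 infected
Step 2: +7 new -> 14 infected
Step 3: +8 new -> 22 infected
Step 4: +6 new -> 28 infected
Step 5: +2 new -> 30 infected
Step 6: +1 new -> 31 infected
Step 7: +1 new -> 32 infected
Step 8: +0 new -> 32 infected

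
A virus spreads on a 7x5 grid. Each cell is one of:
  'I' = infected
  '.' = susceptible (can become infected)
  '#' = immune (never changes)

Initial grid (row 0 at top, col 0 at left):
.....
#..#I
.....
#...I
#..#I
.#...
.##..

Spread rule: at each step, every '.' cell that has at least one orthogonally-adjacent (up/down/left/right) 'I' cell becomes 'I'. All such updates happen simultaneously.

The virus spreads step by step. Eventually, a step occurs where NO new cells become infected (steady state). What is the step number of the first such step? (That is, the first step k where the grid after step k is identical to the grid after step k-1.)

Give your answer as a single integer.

Step 0 (initial): 3 infected
Step 1: +4 new -> 7 infected
Step 2: +5 new -> 12 infected
Step 3: +6 new -> 18 infected
Step 4: +4 new -> 22 infected
Step 5: +3 new -> 25 infected
Step 6: +0 new -> 25 infected

Answer: 6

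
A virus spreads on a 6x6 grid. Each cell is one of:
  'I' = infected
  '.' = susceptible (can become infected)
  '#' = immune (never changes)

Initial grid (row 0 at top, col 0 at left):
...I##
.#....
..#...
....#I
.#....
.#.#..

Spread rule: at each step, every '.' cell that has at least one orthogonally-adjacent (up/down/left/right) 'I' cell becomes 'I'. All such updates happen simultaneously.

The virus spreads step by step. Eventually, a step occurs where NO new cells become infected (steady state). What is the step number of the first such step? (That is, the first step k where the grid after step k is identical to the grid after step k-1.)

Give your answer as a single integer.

Step 0 (initial): 2 infected
Step 1: +4 new -> 6 infected
Step 2: +8 new -> 14 infected
Step 3: +4 new -> 18 infected
Step 4: +3 new -> 21 infected
Step 5: +3 new -> 24 infected
Step 6: +2 new -> 26 infected
Step 7: +1 new -> 27 infected
Step 8: +1 new -> 28 infected
Step 9: +0 new -> 28 infected

Answer: 9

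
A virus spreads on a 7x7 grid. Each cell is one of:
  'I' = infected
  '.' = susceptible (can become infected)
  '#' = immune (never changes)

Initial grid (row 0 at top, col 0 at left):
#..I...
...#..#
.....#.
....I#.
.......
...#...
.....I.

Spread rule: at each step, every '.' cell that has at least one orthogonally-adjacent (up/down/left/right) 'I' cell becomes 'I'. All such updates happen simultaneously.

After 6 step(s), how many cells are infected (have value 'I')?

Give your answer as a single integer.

Step 0 (initial): 3 infected
Step 1: +8 new -> 11 infected
Step 2: +11 new -> 22 infected
Step 3: +8 new -> 30 infected
Step 4: +7 new -> 37 infected
Step 5: +5 new -> 42 infected
Step 6: +1 new -> 43 infected

Answer: 43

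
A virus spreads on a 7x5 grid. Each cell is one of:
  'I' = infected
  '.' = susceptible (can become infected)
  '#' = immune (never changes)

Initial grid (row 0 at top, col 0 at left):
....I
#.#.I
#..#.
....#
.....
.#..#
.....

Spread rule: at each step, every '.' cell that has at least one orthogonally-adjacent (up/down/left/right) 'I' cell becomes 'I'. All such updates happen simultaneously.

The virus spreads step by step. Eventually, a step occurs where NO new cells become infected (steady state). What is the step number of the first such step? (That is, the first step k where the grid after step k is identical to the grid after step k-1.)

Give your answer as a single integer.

Answer: 13

Derivation:
Step 0 (initial): 2 infected
Step 1: +3 new -> 5 infected
Step 2: +1 new -> 6 infected
Step 3: +1 new -> 7 infected
Step 4: +2 new -> 9 infected
Step 5: +1 new -> 10 infected
Step 6: +2 new -> 12 infected
Step 7: +3 new -> 15 infected
Step 8: +3 new -> 18 infected
Step 9: +3 new -> 21 infected
Step 10: +4 new -> 25 infected
Step 11: +2 new -> 27 infected
Step 12: +1 new -> 28 infected
Step 13: +0 new -> 28 infected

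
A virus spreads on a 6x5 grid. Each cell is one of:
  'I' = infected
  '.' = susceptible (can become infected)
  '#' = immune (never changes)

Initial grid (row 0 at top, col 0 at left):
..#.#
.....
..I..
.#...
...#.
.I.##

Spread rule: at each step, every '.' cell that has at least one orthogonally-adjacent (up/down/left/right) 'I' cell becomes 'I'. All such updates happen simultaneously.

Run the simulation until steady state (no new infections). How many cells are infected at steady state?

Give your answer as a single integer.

Answer: 24

Derivation:
Step 0 (initial): 2 infected
Step 1: +7 new -> 9 infected
Step 2: +7 new -> 16 infected
Step 3: +6 new -> 22 infected
Step 4: +2 new -> 24 infected
Step 5: +0 new -> 24 infected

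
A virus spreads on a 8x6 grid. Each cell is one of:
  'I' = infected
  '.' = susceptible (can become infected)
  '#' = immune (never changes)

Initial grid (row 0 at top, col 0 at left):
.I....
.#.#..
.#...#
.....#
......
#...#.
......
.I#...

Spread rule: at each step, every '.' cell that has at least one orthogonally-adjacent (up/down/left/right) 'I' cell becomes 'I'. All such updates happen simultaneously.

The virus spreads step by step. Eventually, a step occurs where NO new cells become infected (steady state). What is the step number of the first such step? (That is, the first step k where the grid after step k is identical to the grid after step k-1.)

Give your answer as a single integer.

Answer: 8

Derivation:
Step 0 (initial): 2 infected
Step 1: +4 new -> 6 infected
Step 2: +6 new -> 12 infected
Step 3: +6 new -> 18 infected
Step 4: +11 new -> 29 infected
Step 5: +6 new -> 35 infected
Step 6: +4 new -> 39 infected
Step 7: +1 new -> 40 infected
Step 8: +0 new -> 40 infected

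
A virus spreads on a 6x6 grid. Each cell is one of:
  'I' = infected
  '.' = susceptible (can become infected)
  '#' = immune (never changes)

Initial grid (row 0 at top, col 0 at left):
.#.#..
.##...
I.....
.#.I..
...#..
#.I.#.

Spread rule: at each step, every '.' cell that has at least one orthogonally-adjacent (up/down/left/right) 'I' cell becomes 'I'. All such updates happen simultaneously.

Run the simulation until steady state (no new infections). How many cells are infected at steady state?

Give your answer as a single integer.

Answer: 27

Derivation:
Step 0 (initial): 3 infected
Step 1: +9 new -> 12 infected
Step 2: +8 new -> 20 infected
Step 3: +3 new -> 23 infected
Step 4: +3 new -> 26 infected
Step 5: +1 new -> 27 infected
Step 6: +0 new -> 27 infected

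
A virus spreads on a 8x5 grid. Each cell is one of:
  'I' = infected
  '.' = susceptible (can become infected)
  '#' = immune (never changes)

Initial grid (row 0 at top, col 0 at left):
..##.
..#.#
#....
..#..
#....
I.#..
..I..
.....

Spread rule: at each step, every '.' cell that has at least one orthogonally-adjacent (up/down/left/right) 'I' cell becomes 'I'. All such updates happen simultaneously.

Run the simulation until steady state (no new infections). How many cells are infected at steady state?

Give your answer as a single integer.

Step 0 (initial): 2 infected
Step 1: +5 new -> 7 infected
Step 2: +6 new -> 13 infected
Step 3: +5 new -> 18 infected
Step 4: +4 new -> 22 infected
Step 5: +4 new -> 26 infected
Step 6: +4 new -> 30 infected
Step 7: +1 new -> 31 infected
Step 8: +0 new -> 31 infected

Answer: 31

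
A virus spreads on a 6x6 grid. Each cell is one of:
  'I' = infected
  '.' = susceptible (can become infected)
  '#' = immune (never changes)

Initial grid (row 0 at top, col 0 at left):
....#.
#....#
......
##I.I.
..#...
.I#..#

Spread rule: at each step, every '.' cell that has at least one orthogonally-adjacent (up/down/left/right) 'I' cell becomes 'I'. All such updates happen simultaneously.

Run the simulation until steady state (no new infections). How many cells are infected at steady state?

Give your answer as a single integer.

Step 0 (initial): 3 infected
Step 1: +7 new -> 10 infected
Step 2: +9 new -> 19 infected
Step 3: +5 new -> 24 infected
Step 4: +2 new -> 26 infected
Step 5: +1 new -> 27 infected
Step 6: +0 new -> 27 infected

Answer: 27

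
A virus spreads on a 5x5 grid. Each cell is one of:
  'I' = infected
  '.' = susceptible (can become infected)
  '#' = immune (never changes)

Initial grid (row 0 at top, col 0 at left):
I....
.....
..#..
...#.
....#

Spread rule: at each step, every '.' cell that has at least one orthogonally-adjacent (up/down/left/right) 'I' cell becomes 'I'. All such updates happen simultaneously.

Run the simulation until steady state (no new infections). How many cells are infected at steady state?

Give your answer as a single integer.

Answer: 22

Derivation:
Step 0 (initial): 1 infected
Step 1: +2 new -> 3 infected
Step 2: +3 new -> 6 infected
Step 3: +4 new -> 10 infected
Step 4: +4 new -> 14 infected
Step 5: +4 new -> 18 infected
Step 6: +2 new -> 20 infected
Step 7: +2 new -> 22 infected
Step 8: +0 new -> 22 infected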